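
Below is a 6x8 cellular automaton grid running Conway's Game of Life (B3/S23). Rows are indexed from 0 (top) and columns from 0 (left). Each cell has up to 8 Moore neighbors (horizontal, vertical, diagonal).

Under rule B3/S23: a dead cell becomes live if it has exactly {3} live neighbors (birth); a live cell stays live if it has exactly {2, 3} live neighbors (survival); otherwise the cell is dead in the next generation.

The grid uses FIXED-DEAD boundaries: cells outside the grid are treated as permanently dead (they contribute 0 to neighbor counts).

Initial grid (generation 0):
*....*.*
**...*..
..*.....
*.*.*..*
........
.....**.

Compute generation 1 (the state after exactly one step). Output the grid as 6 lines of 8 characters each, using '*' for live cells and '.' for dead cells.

Simulating step by step:
Generation 0 (given above): 13 live cells
Generation 1: 13 live cells
(generation 1 grid is the final answer)

Answer: **....*.
**....*.
*.**....
.*.*....
.....**.
........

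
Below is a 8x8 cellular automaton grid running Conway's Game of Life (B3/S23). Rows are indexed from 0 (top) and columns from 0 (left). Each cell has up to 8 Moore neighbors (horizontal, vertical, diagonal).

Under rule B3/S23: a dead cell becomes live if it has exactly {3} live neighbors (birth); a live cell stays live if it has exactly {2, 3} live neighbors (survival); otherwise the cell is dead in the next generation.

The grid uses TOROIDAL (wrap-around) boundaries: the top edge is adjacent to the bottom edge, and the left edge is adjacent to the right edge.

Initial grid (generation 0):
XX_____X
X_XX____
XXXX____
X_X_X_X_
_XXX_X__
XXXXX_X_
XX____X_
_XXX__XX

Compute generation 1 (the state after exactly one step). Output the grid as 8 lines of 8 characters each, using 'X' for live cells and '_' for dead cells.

Answer: ______X_
___X____
X___X___
X___XX_X
______X_
____X_X_
____X_X_
______X_

Derivation:
Simulating step by step:
Generation 0 (given above): 32 live cells
Generation 1: 14 live cells
(generation 1 grid is the final answer)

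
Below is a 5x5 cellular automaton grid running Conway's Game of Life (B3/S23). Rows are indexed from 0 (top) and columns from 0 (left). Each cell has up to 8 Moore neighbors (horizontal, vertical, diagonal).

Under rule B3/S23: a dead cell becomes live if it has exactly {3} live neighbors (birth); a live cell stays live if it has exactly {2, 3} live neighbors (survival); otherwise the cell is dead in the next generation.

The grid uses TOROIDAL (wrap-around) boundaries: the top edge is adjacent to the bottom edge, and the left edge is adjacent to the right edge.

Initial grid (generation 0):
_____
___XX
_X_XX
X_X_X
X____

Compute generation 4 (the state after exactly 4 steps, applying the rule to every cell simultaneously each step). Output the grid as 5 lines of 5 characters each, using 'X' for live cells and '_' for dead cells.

Answer: X___X
_____
_____
XXXXX
XXXXX

Derivation:
Simulating step by step:
Generation 0 (given above): 9 live cells
Generation 1: 10 live cells
____X
X_XXX
_X___
__X__
XX__X
Generation 2: 14 live cells
__X__
XXXXX
XX__X
__X__
XX_XX
Generation 3: 5 live cells
_____
_____
_____
__X__
XX_XX
Generation 4: 12 live cells
(generation 4 grid is the final answer)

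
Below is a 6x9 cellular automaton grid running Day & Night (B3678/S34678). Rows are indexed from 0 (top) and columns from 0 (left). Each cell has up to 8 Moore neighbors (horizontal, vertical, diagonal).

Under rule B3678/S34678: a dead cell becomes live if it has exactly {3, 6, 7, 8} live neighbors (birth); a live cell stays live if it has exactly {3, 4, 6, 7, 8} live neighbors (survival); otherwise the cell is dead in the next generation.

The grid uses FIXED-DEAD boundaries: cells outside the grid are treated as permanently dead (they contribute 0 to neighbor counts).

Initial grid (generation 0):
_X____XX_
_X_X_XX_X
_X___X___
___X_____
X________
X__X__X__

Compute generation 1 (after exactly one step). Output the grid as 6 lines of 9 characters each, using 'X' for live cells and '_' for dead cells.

Answer: __X__XXX_
X___XXX__
______X__
_________
_________
_________

Derivation:
Simulating step by step:
Generation 0 (given above): 15 live cells
Generation 1: 9 live cells
(generation 1 grid is the final answer)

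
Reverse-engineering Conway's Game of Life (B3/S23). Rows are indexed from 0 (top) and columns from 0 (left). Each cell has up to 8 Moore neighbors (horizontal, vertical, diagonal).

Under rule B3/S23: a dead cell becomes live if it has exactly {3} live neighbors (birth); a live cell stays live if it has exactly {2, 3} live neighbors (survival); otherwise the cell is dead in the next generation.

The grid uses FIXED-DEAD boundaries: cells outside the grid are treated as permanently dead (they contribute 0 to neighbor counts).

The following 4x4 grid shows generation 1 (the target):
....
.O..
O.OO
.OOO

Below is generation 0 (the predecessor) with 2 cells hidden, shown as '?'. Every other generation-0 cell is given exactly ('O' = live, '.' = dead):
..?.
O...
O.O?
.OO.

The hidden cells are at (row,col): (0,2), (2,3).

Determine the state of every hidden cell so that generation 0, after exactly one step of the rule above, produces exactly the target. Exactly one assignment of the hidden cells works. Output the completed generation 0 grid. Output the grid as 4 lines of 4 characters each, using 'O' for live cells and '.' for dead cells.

Answer: ....
O...
O.OO
.OO.

Derivation:
Hidden generation-0 cells (in order): (0,2), (2,3).
A hidden cell only influences target cells in its own 3x3 neighborhood. Try each of the 2^2 = 4 assignments, step the completed generation 0 forward once under B3/S23, and compare with the target:
  (0,2)=. (2,3)=. -> step gives (2,3)='.' but target has 'O' -> reject
  (0,2)=. (2,3)=O -> step reproduces the target at every cell -> ACCEPT
  (0,2)=O (2,3)=. -> step gives (1,1)='.' but target has 'O' -> reject
  (0,2)=O (2,3)=O -> step gives (1,1)='.' but target has 'O' -> reject
Unique solution: (0,2)=dead, (2,3)=live.
Check: live-neighbor counts of every cell in the completed generation 0:
1100
1322
2532
2333
Applying B3/S23 to generation 0 with these counts gives:
....
.O..
O.OO
.OOO
which matches the target exactly.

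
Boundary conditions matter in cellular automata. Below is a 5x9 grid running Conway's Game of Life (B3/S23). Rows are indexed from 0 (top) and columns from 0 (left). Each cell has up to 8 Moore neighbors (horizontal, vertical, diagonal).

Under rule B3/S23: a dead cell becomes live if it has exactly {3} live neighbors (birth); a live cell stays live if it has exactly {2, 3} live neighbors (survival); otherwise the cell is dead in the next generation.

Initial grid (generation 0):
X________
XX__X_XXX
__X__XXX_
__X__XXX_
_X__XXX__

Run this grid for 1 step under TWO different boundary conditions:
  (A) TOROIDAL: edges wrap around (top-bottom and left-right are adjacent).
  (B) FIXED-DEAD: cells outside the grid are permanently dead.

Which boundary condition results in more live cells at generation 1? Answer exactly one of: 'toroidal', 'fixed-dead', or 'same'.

Under TOROIDAL boundary, generation 1:
____X____
XX_______
X_XXX____
_XXX_____
_X__X__X_
Population = 13

Under FIXED-DEAD boundary, generation 1:
XX_____X_
XX______X
__XXX____
_XXX_____
____X__X_
Population = 14

Comparison: toroidal=13, fixed-dead=14 -> fixed-dead

Answer: fixed-dead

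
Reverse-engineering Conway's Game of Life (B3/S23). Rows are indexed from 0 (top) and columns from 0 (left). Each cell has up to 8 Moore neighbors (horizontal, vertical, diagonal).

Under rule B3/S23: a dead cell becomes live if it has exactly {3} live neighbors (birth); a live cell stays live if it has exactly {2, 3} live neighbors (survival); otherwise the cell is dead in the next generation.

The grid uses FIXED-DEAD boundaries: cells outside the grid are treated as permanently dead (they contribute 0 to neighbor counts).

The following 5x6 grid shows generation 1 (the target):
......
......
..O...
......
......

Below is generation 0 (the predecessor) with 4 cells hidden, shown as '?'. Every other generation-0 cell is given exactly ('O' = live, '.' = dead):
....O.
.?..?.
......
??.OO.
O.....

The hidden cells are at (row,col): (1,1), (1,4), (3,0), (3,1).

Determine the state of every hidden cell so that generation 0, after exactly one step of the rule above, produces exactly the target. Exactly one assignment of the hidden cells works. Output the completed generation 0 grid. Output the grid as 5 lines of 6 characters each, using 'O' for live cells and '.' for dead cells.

Hidden generation-0 cells (in order): (1,1), (1,4), (3,0), (3,1).
A hidden cell only influences target cells in its own 3x3 neighborhood. Try each of the 2^4 = 16 assignments, step the completed generation 0 forward once under B3/S23, and compare with the target:
  (1,1)=. (1,4)=. (3,0)=. (3,1)=. -> step gives (2,2)='.' but target has 'O' -> reject
  (1,1)=. (1,4)=. (3,0)=. (3,1)=O -> step gives (2,2)='.' but target has 'O' -> reject
  (1,1)=. (1,4)=. (3,0)=O (3,1)=. -> step gives (2,2)='.' but target has 'O' -> reject
  (1,1)=. (1,4)=. (3,0)=O (3,1)=O -> step gives (2,2)='.' but target has 'O' -> reject
  (1,1)=. (1,4)=O (3,0)=. (3,1)=. -> step gives (2,2)='.' but target has 'O' -> reject
  (1,1)=. (1,4)=O (3,0)=. (3,1)=O -> step gives (2,2)='.' but target has 'O' -> reject
  (1,1)=. (1,4)=O (3,0)=O (3,1)=. -> step gives (2,2)='.' but target has 'O' -> reject
  (1,1)=. (1,4)=O (3,0)=O (3,1)=O -> step gives (2,2)='.' but target has 'O' -> reject
  (1,1)=O (1,4)=. (3,0)=. (3,1)=. -> step gives (2,2)='.' but target has 'O' -> reject
  (1,1)=O (1,4)=. (3,0)=. (3,1)=O -> step reproduces the target at every cell -> ACCEPT
  (1,1)=O (1,4)=. (3,0)=O (3,1)=. -> step gives (2,2)='.' but target has 'O' -> reject
  (1,1)=O (1,4)=. (3,0)=O (3,1)=O -> step gives (2,0)='O' but target has '.' -> reject
  (1,1)=O (1,4)=O (3,0)=. (3,1)=. -> step gives (2,2)='.' but target has 'O' -> reject
  (1,1)=O (1,4)=O (3,0)=. (3,1)=O -> step gives (2,3)='O' but target has '.' -> reject
  (1,1)=O (1,4)=O (3,0)=O (3,1)=. -> step gives (2,2)='.' but target has 'O' -> reject
  (1,1)=O (1,4)=O (3,0)=O (3,1)=O -> step gives (2,0)='O' but target has '.' -> reject
Unique solution: (1,1)=live, (1,4)=dead, (3,0)=dead, (3,1)=live.
Check: live-neighbor counts of every cell in the completed generation 0:
111101
101111
223221
212111
122221
Applying B3/S23 to generation 0 with these counts gives:
......
......
..O...
......
......
which matches the target exactly.

Answer: ....O.
.O....
......
.O.OO.
O.....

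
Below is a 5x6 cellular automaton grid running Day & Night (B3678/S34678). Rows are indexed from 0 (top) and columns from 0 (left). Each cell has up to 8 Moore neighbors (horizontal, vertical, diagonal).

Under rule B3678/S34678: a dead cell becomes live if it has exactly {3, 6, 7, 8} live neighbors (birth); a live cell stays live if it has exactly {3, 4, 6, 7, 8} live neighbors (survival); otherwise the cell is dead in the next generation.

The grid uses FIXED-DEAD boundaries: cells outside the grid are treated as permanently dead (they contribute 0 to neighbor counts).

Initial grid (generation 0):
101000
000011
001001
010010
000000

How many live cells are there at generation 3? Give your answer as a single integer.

Answer: 0

Derivation:
Simulating step by step:
Generation 0 (given above): 8 live cells
Generation 1: 4 live cells
000000
010100
000101
000000
000000
Generation 2: 4 live cells
000000
001010
001010
000000
000000
Generation 3: 0 live cells
000000
000000
000000
000000
000000
Population at generation 3: 0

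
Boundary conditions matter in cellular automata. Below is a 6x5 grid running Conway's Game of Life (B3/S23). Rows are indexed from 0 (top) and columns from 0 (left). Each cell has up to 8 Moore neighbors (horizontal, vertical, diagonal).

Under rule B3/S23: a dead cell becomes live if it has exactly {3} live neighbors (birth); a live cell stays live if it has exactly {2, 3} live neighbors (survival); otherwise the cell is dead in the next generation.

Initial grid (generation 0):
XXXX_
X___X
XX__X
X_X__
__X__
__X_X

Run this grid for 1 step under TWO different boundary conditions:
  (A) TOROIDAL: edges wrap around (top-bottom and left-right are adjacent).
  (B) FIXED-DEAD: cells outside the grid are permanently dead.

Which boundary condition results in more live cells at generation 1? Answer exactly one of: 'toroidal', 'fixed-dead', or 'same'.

Answer: fixed-dead

Derivation:
Under TOROIDAL boundary, generation 1:
__X__
_____
___X_
X_XXX
__X__
X___X
Population = 9

Under FIXED-DEAD boundary, generation 1:
XXXX_
____X
X__X_
X_XX_
__X__
___X_
Population = 12

Comparison: toroidal=9, fixed-dead=12 -> fixed-dead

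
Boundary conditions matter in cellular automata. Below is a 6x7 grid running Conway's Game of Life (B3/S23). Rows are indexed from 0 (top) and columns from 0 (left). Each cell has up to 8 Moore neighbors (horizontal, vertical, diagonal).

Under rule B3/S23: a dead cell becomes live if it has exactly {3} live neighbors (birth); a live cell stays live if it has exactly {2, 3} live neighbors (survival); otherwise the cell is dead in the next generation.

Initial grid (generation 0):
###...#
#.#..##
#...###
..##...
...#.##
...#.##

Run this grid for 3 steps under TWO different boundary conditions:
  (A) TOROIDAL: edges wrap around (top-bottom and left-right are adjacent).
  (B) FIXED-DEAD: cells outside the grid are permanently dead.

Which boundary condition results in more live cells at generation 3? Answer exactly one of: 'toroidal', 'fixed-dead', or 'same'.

Answer: toroidal

Derivation:
Under TOROIDAL boundary, generation 3:
.......
.......
....###
#.####.
###.##.
.##...#
Population = 16

Under FIXED-DEAD boundary, generation 3:
....##.
......#
....#.#
..#...#
..##...
...##.#
Population = 12

Comparison: toroidal=16, fixed-dead=12 -> toroidal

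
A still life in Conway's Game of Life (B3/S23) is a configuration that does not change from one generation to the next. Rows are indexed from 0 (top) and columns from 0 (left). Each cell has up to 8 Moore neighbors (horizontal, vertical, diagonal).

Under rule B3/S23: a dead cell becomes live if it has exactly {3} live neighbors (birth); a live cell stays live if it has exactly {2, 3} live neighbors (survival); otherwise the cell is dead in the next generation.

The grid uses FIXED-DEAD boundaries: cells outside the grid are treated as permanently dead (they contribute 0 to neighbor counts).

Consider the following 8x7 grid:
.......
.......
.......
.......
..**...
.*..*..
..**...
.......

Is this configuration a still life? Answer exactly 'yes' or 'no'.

Answer: yes

Derivation:
Compute generation 1 and compare to generation 0 (given above):
Generation 1:
.......
.......
.......
.......
..**...
.*..*..
..**...
.......
The grids are IDENTICAL -> still life.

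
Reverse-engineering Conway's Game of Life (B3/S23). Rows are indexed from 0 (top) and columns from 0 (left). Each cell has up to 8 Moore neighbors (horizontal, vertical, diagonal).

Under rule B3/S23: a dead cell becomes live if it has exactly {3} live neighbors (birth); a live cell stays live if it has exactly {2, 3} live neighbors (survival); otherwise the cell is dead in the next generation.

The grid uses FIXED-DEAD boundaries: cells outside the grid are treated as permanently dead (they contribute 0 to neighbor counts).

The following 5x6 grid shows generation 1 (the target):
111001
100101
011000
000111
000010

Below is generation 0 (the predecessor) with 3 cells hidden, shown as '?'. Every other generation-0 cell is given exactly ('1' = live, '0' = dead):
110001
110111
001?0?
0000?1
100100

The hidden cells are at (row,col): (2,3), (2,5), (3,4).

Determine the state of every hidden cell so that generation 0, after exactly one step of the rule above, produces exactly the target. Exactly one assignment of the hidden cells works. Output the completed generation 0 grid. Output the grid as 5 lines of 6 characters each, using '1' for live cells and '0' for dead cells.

Answer: 110001
110111
001001
000011
100100

Derivation:
Hidden generation-0 cells (in order): (2,3), (2,5), (3,4).
A hidden cell only influences target cells in its own 3x3 neighborhood. Try each of the 2^3 = 8 assignments, step the completed generation 0 forward once under B3/S23, and compare with the target:
  (2,3)=0 (2,5)=0 (3,4)=0 -> step gives (1,4)='1' but target has '0' -> reject
  (2,3)=0 (2,5)=0 (3,4)=1 -> step gives (1,4)='1' but target has '0' -> reject
  (2,3)=0 (2,5)=1 (3,4)=0 -> step gives (2,3)='1' but target has '0' -> reject
  (2,3)=0 (2,5)=1 (3,4)=1 -> step reproduces the target at every cell -> ACCEPT
  (2,3)=1 (2,5)=0 (3,4)=0 -> step gives (2,3)='1' but target has '0' -> reject
  (2,3)=1 (2,5)=0 (3,4)=1 -> step gives (3,2)='1' but target has '0' -> reject
  (2,3)=1 (2,5)=1 (3,4)=0 -> step gives (2,3)='1' but target has '0' -> reject
  (2,3)=1 (2,5)=1 (3,4)=1 -> step gives (3,2)='1' but target has '0' -> reject
Unique solution: (2,3)=dead, (2,5)=live, (3,4)=live.
Check: live-neighbor counts of every cell in the completed generation 0:
333242
344243
232464
122332
011132
Applying B3/S23 to generation 0 with these counts gives:
111001
100101
011000
000111
000010
which matches the target exactly.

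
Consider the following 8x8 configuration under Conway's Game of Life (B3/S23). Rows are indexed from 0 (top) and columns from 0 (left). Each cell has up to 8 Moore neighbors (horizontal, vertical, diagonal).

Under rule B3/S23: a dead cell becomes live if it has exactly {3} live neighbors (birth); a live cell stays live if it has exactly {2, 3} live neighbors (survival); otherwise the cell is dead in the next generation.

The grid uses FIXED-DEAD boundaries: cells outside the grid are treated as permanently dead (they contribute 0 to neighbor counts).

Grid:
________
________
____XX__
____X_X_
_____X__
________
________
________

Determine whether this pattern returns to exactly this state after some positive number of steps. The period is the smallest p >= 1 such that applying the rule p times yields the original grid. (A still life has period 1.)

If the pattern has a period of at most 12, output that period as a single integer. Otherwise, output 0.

Simulating and comparing each generation to the original:
Gen 0 (original, given above): 5 live cells
Gen 1: 5 live cells, MATCHES original -> period = 1

Answer: 1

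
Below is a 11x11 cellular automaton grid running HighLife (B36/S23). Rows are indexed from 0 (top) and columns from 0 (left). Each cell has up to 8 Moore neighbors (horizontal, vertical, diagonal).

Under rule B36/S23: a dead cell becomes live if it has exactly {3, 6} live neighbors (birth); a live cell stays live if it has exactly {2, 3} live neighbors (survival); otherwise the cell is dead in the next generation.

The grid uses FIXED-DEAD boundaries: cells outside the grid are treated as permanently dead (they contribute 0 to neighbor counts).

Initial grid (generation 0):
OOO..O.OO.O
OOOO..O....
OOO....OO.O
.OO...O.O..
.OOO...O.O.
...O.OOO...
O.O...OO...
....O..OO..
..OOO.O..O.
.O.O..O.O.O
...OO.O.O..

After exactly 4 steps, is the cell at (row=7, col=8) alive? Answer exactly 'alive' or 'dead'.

Answer: dead

Derivation:
Simulating step by step:
Generation 0 (given above): 52 live cells
Generation 1: 34 live cells
O..O..OO...
...O..O....
......O.OO.
......O....
.O.OOO.....
...OOO.....
...OO......
.OO.O...O..
..O.O.O..O.
......O.O..
..OOOO...O.
Generation 2: 29 live cells
......OO...
.....OO.O..
.....OO....
....O.OO...
..OO..O....
...........
...........
.OOOO......
.OO.....OO.
..O...OOOO.
...OOO.....
Generation 3: 29 live cells
.....OOO...
...........
....O......
...OO..O...
...O.OOO...
...........
..OO.......
.O.O.......
.........O.
.OO.OOOO.O.
...OOOOOO..
Generation 4: 29 live cells
......O....
.....OO....
...OO......
...O...O...
...O.OOO...
..OOO.O....
..OO.......
...O.......
.O.OOOO.O..
..O......O.
..OO....O..

Cell (7,8) at generation 4: 0 -> dead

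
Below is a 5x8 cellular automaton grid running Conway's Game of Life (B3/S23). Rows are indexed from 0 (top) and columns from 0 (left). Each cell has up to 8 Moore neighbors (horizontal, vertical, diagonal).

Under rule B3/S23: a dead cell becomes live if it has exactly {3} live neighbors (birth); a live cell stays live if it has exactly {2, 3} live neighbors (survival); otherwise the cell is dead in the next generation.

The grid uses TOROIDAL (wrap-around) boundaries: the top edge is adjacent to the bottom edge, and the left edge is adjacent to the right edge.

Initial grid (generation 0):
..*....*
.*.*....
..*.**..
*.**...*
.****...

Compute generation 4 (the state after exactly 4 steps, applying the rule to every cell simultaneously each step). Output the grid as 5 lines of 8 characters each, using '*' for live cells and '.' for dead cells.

Simulating step by step:
Generation 0 (given above): 15 live cells
Generation 1: 11 live cells
*...*...
.*.**...
*...*...
*....*..
....*..*
Generation 2: 21 live cells
*...**..
**.***..
**.***..
*...**.*
*...**.*
Generation 3: 4 live cells
........
......**
........
........
.*.*....
Generation 4: 0 live cells
(generation 4 grid is the final answer)

Answer: ........
........
........
........
........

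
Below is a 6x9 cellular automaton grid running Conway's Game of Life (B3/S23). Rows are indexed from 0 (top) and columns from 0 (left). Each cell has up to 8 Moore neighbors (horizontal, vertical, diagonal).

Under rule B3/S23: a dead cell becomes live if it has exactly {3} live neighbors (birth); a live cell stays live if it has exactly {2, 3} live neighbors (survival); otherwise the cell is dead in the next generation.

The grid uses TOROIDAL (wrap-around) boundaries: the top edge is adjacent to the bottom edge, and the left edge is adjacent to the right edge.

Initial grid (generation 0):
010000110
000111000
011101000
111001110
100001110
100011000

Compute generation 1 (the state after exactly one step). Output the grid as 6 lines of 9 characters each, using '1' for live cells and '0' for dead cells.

Simulating step by step:
Generation 0 (given above): 23 live cells
Generation 1: 14 live cells
(generation 1 grid is the final answer)

Answer: 000100100
010101000
100000000
100100010
100000010
110010000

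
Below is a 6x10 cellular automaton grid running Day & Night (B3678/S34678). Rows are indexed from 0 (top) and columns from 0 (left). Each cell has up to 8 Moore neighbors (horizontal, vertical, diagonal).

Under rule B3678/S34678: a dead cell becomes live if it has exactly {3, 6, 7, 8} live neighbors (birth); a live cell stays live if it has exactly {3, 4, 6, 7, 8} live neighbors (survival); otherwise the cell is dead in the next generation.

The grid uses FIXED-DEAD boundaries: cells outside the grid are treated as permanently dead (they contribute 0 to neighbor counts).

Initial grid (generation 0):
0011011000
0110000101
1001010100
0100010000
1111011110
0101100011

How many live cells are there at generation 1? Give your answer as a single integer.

Simulating step by step:
Generation 0 (given above): 27 live cells
Generation 1: 28 live cells
0110000000
0110010010
0000100010
0101011010
1101011111
1101111010
Population at generation 1: 28

Answer: 28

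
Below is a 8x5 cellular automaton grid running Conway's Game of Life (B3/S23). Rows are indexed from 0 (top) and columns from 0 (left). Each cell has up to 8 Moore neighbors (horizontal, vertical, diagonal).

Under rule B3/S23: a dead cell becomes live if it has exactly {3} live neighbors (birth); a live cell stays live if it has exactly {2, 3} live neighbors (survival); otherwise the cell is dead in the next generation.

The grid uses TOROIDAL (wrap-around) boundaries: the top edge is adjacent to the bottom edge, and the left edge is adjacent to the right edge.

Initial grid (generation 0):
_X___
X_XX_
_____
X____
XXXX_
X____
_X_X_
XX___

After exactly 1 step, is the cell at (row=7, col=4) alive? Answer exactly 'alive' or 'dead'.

Answer: dead

Derivation:
Simulating step by step:
Generation 0 (given above): 14 live cells
Generation 1: 17 live cells
____X
_XX__
_X__X
X_X_X
X_X__
X__X_
_XX_X
XX___

Cell (7,4) at generation 1: 0 -> dead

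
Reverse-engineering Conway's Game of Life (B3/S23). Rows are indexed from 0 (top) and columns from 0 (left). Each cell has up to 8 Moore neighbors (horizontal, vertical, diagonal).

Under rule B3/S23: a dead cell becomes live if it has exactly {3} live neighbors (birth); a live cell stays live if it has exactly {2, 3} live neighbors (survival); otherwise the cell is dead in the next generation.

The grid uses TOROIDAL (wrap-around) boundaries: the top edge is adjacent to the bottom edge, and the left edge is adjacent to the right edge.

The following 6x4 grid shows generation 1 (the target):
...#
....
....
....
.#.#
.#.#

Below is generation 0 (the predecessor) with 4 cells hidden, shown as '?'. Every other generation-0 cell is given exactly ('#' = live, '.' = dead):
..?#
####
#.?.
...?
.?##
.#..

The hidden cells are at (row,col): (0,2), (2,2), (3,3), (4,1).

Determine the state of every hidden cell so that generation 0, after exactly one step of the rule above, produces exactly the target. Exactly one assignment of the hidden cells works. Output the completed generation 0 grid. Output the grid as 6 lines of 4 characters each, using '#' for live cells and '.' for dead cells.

Hidden generation-0 cells (in order): (0,2), (2,2), (3,3), (4,1).
A hidden cell only influences target cells in its own 3x3 neighborhood. Try each of the 2^4 = 16 assignments, step the completed generation 0 forward once under B3/S23, and compare with the target:
  (0,2)=. (2,2)=. (3,3)=. (4,1)=. -> step gives (1,1)='#' but target has '.' -> reject
  (0,2)=. (2,2)=. (3,3)=. (4,1)=# -> step gives (1,1)='#' but target has '.' -> reject
  (0,2)=. (2,2)=. (3,3)=# (4,1)=. -> step gives (1,1)='#' but target has '.' -> reject
  (0,2)=. (2,2)=. (3,3)=# (4,1)=# -> step gives (1,1)='#' but target has '.' -> reject
  (0,2)=. (2,2)=# (3,3)=. (4,1)=. -> step gives (2,0)='#' but target has '.' -> reject
  (0,2)=. (2,2)=# (3,3)=. (4,1)=# -> step gives (2,0)='#' but target has '.' -> reject
  (0,2)=. (2,2)=# (3,3)=# (4,1)=. -> step gives (3,0)='#' but target has '.' -> reject
  (0,2)=. (2,2)=# (3,3)=# (4,1)=# -> step reproduces the target at every cell -> ACCEPT
  (0,2)=# (2,2)=. (3,3)=. (4,1)=. -> step gives (0,3)='.' but target has '#' -> reject
  (0,2)=# (2,2)=. (3,3)=. (4,1)=# -> step gives (0,3)='.' but target has '#' -> reject
  (0,2)=# (2,2)=. (3,3)=# (4,1)=. -> step gives (0,3)='.' but target has '#' -> reject
  (0,2)=# (2,2)=. (3,3)=# (4,1)=# -> step gives (0,3)='.' but target has '#' -> reject
  (0,2)=# (2,2)=# (3,3)=. (4,1)=. -> step gives (0,3)='.' but target has '#' -> reject
  (0,2)=# (2,2)=# (3,3)=. (4,1)=# -> step gives (0,3)='.' but target has '#' -> reject
  (0,2)=# (2,2)=# (3,3)=# (4,1)=. -> step gives (0,3)='.' but target has '#' -> reject
  (0,2)=# (2,2)=# (3,3)=# (4,1)=# -> step gives (0,3)='.' but target has '#' -> reject
Unique solution: (0,2)=dead, (2,2)=live, (3,3)=live, (4,1)=live.
Check: live-neighbor counts of every cell in the completed generation 0:
5453
4445
4546
4454
4242
4253
Applying B3/S23 to generation 0 with these counts gives:
...#
....
....
....
.#.#
.#.#
which matches the target exactly.

Answer: ...#
####
#.#.
...#
.###
.#..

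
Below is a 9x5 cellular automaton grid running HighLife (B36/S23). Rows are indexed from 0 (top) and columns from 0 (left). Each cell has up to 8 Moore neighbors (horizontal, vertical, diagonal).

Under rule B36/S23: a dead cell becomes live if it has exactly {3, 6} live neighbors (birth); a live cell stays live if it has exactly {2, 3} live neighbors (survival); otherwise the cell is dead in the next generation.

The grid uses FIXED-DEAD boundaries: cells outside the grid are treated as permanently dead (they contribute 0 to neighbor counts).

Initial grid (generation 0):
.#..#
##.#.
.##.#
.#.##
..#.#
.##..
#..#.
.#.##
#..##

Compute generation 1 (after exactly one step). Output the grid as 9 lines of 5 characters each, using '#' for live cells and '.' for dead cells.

Answer: ###..
#..##
....#
.#..#
....#
.##..
#..##
##...
..###

Derivation:
Simulating step by step:
Generation 0 (given above): 23 live cells
Generation 1: 20 live cells
(generation 1 grid is the final answer)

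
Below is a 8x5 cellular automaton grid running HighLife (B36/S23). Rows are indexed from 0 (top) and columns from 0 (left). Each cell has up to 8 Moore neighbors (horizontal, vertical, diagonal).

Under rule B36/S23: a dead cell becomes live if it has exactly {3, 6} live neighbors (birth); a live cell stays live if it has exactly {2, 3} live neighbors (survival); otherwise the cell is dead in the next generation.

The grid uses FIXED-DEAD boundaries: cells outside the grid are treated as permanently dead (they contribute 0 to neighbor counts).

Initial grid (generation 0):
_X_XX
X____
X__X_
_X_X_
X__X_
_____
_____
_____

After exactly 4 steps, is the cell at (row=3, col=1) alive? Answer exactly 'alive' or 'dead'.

Simulating step by step:
Generation 0 (given above): 10 live cells
Generation 1: 13 live cells
_____
XXXXX
XXX__
XX_XX
__X__
_____
_____
_____
Generation 2: 11 live cells
_XXX_
X__X_
___X_
X__X_
_XXX_
_____
_____
_____
Generation 3: 16 live cells
_XXX_
_X_XX
__XXX
_X_XX
_XXX_
__X__
_____
_____
Generation 4: 11 live cells
_X_XX
_X___
_X___
_X___
_X__X
_XXX_
_____
_____

Cell (3,1) at generation 4: 1 -> alive

Answer: alive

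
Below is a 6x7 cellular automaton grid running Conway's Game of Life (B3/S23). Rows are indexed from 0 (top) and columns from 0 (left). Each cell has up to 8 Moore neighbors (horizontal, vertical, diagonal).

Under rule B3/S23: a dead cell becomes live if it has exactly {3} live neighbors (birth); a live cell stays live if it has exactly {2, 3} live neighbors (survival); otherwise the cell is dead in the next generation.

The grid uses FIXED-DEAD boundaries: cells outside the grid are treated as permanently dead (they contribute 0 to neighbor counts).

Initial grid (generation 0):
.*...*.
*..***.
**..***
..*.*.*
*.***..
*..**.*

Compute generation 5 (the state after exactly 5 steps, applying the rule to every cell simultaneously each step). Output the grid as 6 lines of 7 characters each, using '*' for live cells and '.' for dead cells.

Answer: .......
.......
..*....
.*.*...
....*..
..**...

Derivation:
Simulating step by step:
Generation 0 (given above): 22 live cells
Generation 1: 16 live cells
.....*.
*.**...
***...*
*.*...*
..*....
.**.**.
Generation 2: 12 live cells
.......
*.**...
*......
*.**...
..*..*.
.***...
Generation 3: 8 live cells
.......
.*.....
*......
..**...
....*..
.***...
Generation 4: 7 live cells
.......
.......
.**....
...*...
.*..*..
..**...
Generation 5: 6 live cells
(generation 5 grid is the final answer)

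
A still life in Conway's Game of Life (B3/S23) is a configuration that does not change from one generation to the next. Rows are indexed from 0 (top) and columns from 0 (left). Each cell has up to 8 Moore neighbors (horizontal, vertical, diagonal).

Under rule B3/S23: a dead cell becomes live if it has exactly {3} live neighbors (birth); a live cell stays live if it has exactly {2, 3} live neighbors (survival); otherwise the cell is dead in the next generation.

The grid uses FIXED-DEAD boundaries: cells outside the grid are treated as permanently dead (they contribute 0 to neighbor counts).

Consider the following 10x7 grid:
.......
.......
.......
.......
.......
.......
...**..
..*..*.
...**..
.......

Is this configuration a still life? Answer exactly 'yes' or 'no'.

Answer: yes

Derivation:
Compute generation 1 and compare to generation 0 (given above):
Generation 1:
.......
.......
.......
.......
.......
.......
...**..
..*..*.
...**..
.......
The grids are IDENTICAL -> still life.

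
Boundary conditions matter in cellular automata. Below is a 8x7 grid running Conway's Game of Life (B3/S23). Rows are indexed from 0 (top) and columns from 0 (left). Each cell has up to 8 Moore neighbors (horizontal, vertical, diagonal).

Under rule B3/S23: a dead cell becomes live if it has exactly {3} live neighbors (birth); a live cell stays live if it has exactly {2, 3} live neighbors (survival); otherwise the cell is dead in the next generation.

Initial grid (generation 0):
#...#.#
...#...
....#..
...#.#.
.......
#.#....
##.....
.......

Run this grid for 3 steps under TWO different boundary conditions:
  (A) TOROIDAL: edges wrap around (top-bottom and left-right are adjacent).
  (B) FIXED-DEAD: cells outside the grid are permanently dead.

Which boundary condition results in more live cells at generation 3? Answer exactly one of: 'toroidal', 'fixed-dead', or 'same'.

Answer: toroidal

Derivation:
Under TOROIDAL boundary, generation 3:
....##.
.....#.
...#...
.......
.......
##.....
.##....
#....#.
Population = 10

Under FIXED-DEAD boundary, generation 3:
....#..
....#..
...#...
.......
.......
##.....
##.....
.......
Population = 7

Comparison: toroidal=10, fixed-dead=7 -> toroidal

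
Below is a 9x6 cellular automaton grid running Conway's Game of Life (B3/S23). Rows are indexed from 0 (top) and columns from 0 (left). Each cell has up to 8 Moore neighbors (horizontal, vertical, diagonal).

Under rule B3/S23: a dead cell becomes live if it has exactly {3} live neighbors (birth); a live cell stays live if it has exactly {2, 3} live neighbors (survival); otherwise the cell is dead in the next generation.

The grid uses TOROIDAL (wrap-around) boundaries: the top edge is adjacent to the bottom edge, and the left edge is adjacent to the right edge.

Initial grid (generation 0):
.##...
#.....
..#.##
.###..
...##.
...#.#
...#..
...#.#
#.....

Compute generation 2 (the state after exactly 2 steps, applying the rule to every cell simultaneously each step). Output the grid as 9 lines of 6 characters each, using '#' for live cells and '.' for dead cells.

Simulating step by step:
Generation 0 (given above): 17 live cells
Generation 1: 20 live cells
##....
#.##.#
#.#.##
.#...#
......
..##..
..##..
....#.
###...
Generation 2: 15 live cells
(generation 2 grid is the final answer)

Answer: ...#..
..##..
..#...
.#..##
..#...
..##..
..#.#.
......
#.#..#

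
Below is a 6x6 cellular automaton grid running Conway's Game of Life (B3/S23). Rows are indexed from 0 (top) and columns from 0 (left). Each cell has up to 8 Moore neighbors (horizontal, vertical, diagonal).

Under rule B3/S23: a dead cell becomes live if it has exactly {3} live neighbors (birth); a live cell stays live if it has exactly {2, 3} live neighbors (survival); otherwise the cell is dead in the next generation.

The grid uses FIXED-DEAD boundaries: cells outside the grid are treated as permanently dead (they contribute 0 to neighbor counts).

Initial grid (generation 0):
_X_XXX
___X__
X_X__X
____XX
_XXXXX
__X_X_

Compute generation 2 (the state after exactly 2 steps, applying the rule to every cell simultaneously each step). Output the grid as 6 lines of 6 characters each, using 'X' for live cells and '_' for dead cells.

Answer: __XXX_
_____X
__X___
__X___
_XXX__
_XXX__

Derivation:
Simulating step by step:
Generation 0 (given above): 17 live cells
Generation 1: 14 live cells
__XXX_
_X_X_X
___X_X
______
_XX___
_XX_XX
Generation 2: 12 live cells
(generation 2 grid is the final answer)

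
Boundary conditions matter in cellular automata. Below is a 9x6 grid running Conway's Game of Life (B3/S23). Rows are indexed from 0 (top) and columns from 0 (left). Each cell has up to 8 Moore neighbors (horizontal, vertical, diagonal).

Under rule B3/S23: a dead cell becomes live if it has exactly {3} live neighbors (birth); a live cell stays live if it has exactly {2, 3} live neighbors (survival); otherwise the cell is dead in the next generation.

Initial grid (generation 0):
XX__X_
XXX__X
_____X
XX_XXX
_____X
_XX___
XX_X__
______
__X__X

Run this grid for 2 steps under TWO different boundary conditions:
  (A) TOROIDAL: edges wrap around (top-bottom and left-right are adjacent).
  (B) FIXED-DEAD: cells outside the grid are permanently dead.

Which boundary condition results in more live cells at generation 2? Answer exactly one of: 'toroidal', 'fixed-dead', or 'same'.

Under TOROIDAL boundary, generation 2:
XXXXX_
__X_X_
___X__
____X_
__X___
_XX___
______
__X___
___XXX
Population = 16

Under FIXED-DEAD boundary, generation 2:
___X__
__X_XX
___X_X
_____X
X_X_X_
__X___
______
XXX___
______
Population = 14

Comparison: toroidal=16, fixed-dead=14 -> toroidal

Answer: toroidal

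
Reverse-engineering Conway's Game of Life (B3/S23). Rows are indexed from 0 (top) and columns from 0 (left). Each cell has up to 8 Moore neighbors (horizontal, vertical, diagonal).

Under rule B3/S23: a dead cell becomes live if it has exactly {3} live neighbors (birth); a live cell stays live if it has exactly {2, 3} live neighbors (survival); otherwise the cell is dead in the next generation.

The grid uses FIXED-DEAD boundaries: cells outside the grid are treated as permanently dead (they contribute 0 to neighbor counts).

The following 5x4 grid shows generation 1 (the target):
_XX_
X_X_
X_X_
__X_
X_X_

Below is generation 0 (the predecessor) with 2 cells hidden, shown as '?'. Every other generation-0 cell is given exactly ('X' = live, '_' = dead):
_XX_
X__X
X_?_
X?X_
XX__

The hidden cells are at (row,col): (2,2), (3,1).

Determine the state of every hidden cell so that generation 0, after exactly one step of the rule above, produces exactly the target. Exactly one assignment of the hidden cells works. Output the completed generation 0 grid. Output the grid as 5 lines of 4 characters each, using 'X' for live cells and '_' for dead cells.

Answer: _XX_
X__X
X___
XXX_
XX__

Derivation:
Hidden generation-0 cells (in order): (2,2), (3,1).
A hidden cell only influences target cells in its own 3x3 neighborhood. Try each of the 2^2 = 4 assignments, step the completed generation 0 forward once under B3/S23, and compare with the target:
  (2,2)=_ (3,1)=_ -> step gives (2,2)='_' but target has 'X' -> reject
  (2,2)=_ (3,1)=X -> step reproduces the target at every cell -> ACCEPT
  (2,2)=X (3,1)=_ -> step gives (1,2)='_' but target has 'X' -> reject
  (2,2)=X (3,1)=X -> step gives (1,2)='_' but target has 'X' -> reject
Unique solution: (2,2)=dead, (3,1)=live.
Check: live-neighbor counts of every cell in the completed generation 0:
2222
2431
3532
4521
3431
Applying B3/S23 to generation 0 with these counts gives:
_XX_
X_X_
X_X_
__X_
X_X_
which matches the target exactly.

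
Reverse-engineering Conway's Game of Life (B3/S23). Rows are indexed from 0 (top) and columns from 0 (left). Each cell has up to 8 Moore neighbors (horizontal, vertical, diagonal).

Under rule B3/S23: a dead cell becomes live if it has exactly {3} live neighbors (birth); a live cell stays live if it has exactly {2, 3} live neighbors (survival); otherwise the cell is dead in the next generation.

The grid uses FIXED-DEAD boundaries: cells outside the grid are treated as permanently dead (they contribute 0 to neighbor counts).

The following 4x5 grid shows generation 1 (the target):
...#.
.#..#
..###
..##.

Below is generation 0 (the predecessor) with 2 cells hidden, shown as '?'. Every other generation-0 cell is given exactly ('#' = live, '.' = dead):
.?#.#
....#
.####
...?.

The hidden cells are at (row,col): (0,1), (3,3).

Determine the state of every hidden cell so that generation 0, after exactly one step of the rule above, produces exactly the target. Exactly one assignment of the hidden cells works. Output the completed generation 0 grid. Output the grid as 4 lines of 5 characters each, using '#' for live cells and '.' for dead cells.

Hidden generation-0 cells (in order): (0,1), (3,3).
A hidden cell only influences target cells in its own 3x3 neighborhood. Try each of the 2^2 = 4 assignments, step the completed generation 0 forward once under B3/S23, and compare with the target:
  (0,1)=. (3,3)=. -> step reproduces the target at every cell -> ACCEPT
  (0,1)=. (3,3)=# -> step gives (2,3)='.' but target has '#' -> reject
  (0,1)=# (3,3)=. -> step gives (1,1)='.' but target has '#' -> reject
  (0,1)=# (3,3)=# -> step gives (1,1)='.' but target has '#' -> reject
Unique solution: (0,1)=dead, (3,3)=dead.
Check: live-neighbor counts of every cell in the completed generation 0:
01031
13463
11232
12332
Applying B3/S23 to generation 0 with these counts gives:
...#.
.#..#
..###
..##.
which matches the target exactly.

Answer: ..#.#
....#
.####
.....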